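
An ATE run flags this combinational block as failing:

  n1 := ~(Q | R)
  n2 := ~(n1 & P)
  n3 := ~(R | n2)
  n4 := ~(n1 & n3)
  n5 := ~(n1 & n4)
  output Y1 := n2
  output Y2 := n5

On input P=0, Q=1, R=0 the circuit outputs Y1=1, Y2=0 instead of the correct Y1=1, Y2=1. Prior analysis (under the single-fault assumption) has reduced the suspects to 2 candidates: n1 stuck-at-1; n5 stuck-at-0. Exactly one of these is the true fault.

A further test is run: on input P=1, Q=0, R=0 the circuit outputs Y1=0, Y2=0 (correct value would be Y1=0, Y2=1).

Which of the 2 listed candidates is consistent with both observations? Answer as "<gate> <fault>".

n5 stuck-at-0

Evaluate each candidate on input P=1, Q=0, R=0:
  n1 stuck-at-1: n1=1 [stuck-at-1], n2=0, n3=1, n4=0, n5=1 → Y1=0, Y2=1 — eliminated
  n5 stuck-at-0: n1=1, n2=0, n3=1, n4=0, n5=0 [stuck-at-0] → Y1=0, Y2=0 — matches
Only n5 stuck-at-0 reproduces the observed Y1=0, Y2=0.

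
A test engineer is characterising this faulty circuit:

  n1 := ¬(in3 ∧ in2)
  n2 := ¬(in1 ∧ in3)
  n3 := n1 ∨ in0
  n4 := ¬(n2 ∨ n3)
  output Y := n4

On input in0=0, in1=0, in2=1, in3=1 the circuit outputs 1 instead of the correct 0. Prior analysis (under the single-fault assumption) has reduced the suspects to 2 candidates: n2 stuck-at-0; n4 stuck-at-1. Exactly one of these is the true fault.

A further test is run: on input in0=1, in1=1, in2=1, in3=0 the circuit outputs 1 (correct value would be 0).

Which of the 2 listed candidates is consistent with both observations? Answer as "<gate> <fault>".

n4 stuck-at-1

Evaluate each candidate on input in0=1, in1=1, in2=1, in3=0:
  n2 stuck-at-0: n1=1, n2=0 [stuck-at-0], n3=1, n4=0 → 0 — eliminated
  n4 stuck-at-1: n1=1, n2=1, n3=1, n4=1 [stuck-at-1] → 1 — matches
Only n4 stuck-at-1 reproduces the observed 1.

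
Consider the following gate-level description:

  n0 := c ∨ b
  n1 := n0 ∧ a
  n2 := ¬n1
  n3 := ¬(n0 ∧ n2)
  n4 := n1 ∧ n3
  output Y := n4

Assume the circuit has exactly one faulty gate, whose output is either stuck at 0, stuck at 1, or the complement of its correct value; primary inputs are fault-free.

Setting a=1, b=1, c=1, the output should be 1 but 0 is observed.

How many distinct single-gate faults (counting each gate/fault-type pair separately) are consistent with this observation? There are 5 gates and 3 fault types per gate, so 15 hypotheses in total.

Fault-free: n0=1, n1=1, n2=0, n3=1, n4=1 → 1. Observed 0.
  n0: stuck-at-0, inverted output ✓; others ✗
  n1: stuck-at-0, inverted output ✓; others ✗
  n2: stuck-at-1, inverted output ✓; others ✗
  n3: stuck-at-0, inverted output ✓; others ✗
  n4: stuck-at-0, inverted output ✓; others ✗
Consistent faults: {n0 stuck-at-0, n0 inverted output, n1 stuck-at-0, n1 inverted output, n2 stuck-at-1, n2 inverted output, n3 stuck-at-0, n3 inverted output, n4 stuck-at-0, n4 inverted output} — 10 in all.

10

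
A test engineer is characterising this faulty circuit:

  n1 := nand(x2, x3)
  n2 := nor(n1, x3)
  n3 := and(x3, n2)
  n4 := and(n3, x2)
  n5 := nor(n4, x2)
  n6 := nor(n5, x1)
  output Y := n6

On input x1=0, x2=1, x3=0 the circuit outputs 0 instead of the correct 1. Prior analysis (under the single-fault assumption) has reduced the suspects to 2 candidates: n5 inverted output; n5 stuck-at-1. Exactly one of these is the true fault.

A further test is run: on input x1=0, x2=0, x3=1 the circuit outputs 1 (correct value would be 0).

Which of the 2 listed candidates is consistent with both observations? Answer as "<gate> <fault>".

Evaluate each candidate on input x1=0, x2=0, x3=1:
  n5 inverted output: n1=1, n2=0, n3=0, n4=0, n5=0 [inverted output], n6=1 → 1 — matches
  n5 stuck-at-1: n1=1, n2=0, n3=0, n4=0, n5=1 [stuck-at-1], n6=0 → 0 — eliminated
Only n5 inverted output reproduces the observed 1.

n5 inverted output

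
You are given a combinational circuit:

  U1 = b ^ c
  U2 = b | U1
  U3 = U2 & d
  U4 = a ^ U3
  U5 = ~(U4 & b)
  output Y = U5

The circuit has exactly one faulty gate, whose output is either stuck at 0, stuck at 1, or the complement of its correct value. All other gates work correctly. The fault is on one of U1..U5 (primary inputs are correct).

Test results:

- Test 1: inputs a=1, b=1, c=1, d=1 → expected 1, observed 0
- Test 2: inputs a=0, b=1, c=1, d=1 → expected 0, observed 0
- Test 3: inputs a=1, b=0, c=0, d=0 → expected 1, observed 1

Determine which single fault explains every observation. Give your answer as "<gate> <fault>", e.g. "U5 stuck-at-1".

U4 stuck-at-1

Fault-free values for test 1 (a=1, b=1, c=1, d=1): U1=0, U2=1, U3=1, U4=0, U5=1, giving Y=1. Observed 0.
Test 1: faults giving observed 0 are {U2 stuck-at-0, U2 inverted output, U3 stuck-at-0, U3 inverted output, U4 stuck-at-1, U4 inverted output, U5 stuck-at-0, U5 inverted output}.
Test 2 (a=0, b=1, c=1, d=1): fault-free U1=0, U2=1, U3=1, U4=1, U5=0 → 0; observed 0. Eliminates U2 stuck-at-0, U2 inverted output, U3 stuck-at-0, U3 inverted output, U4 inverted output, U5 inverted output.
Test 3 (a=1, b=0, c=0, d=0): fault-free U1=0, U2=0, U3=0, U4=1, U5=1 → 1; observed 1. Eliminates U5 stuck-at-0.
Only U4 stuck-at-1 is consistent with every test.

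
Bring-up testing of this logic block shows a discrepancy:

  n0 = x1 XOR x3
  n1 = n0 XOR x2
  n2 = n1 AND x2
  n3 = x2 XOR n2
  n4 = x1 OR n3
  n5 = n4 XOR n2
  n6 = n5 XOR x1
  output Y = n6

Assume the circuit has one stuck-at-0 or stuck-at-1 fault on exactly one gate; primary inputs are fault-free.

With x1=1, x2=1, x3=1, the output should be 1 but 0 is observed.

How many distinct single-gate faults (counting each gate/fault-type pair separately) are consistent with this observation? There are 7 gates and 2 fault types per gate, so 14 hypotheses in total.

6

Fault-free: n0=0, n1=1, n2=1, n3=0, n4=1, n5=0, n6=1 → 1. Observed 0.
  n0 stuck-at-0: output 1 ✗
  n0 stuck-at-1: output 0 ✓
  n1 stuck-at-0: output 0 ✓
  n1 stuck-at-1: output 1 ✗
  n2 stuck-at-0: output 0 ✓
  n2 stuck-at-1: output 1 ✗
  n3 stuck-at-0: output 1 ✗
  n3 stuck-at-1: output 1 ✗
  n4 stuck-at-0: output 0 ✓
  n4 stuck-at-1: output 1 ✗
  n5 stuck-at-0: output 1 ✗
  n5 stuck-at-1: output 0 ✓
  n6 stuck-at-0: output 0 ✓
  n6 stuck-at-1: output 1 ✗
Consistent faults: {n0 stuck-at-1, n1 stuck-at-0, n2 stuck-at-0, n4 stuck-at-0, n5 stuck-at-1, n6 stuck-at-0} — 6 in all.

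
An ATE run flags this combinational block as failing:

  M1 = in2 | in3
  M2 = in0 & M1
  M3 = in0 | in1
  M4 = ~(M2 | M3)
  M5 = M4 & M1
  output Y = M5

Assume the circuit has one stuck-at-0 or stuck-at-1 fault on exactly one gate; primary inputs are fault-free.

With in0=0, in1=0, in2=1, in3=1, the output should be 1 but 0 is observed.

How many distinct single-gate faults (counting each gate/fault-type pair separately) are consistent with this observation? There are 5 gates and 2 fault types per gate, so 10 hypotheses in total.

Fault-free: M1=1, M2=0, M3=0, M4=1, M5=1 → 1. Observed 0.
  M1 stuck-at-0: output 0 ✓
  M1 stuck-at-1: output 1 ✗
  M2 stuck-at-0: output 1 ✗
  M2 stuck-at-1: output 0 ✓
  M3 stuck-at-0: output 1 ✗
  M3 stuck-at-1: output 0 ✓
  M4 stuck-at-0: output 0 ✓
  M4 stuck-at-1: output 1 ✗
  M5 stuck-at-0: output 0 ✓
  M5 stuck-at-1: output 1 ✗
Consistent faults: {M1 stuck-at-0, M2 stuck-at-1, M3 stuck-at-1, M4 stuck-at-0, M5 stuck-at-0} — 5 in all.

5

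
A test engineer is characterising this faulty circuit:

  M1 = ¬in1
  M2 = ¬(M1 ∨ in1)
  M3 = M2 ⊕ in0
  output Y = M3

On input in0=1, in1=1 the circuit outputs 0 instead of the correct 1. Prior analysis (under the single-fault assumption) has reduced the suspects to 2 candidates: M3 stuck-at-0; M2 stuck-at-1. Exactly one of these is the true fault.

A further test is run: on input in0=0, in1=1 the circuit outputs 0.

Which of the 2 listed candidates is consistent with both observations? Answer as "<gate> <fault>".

M3 stuck-at-0

Evaluate each candidate on input in0=0, in1=1:
  M3 stuck-at-0: M1=0, M2=0, M3=0 [stuck-at-0] → 0 — matches
  M2 stuck-at-1: M1=0, M2=1 [stuck-at-1], M3=1 → 1 — eliminated
Only M3 stuck-at-0 reproduces the observed 0.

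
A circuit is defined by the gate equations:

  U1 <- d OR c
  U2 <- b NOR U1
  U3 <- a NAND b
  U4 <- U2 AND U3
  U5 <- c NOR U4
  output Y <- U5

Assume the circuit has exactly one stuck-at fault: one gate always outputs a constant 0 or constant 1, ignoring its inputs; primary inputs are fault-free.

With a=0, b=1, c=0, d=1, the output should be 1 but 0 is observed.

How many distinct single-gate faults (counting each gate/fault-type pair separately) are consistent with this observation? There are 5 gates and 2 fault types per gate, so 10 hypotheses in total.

3

Fault-free: U1=1, U2=0, U3=1, U4=0, U5=1 → 1. Observed 0.
  U1 stuck-at-0: output 1 ✗
  U1 stuck-at-1: output 1 ✗
  U2 stuck-at-0: output 1 ✗
  U2 stuck-at-1: output 0 ✓
  U3 stuck-at-0: output 1 ✗
  U3 stuck-at-1: output 1 ✗
  U4 stuck-at-0: output 1 ✗
  U4 stuck-at-1: output 0 ✓
  U5 stuck-at-0: output 0 ✓
  U5 stuck-at-1: output 1 ✗
Consistent faults: {U2 stuck-at-1, U4 stuck-at-1, U5 stuck-at-0} — 3 in all.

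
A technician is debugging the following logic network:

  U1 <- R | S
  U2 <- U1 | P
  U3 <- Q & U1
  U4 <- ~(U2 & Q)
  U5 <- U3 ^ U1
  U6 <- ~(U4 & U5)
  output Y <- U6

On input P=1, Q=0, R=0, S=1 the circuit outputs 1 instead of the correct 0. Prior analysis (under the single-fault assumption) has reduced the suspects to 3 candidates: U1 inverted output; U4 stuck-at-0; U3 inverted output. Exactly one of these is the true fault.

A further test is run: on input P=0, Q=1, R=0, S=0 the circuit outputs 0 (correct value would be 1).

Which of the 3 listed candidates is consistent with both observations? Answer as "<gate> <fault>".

U3 inverted output

Evaluate each candidate on input P=0, Q=1, R=0, S=0:
  U1 inverted output: U1=1 [inverted output], U2=1, U3=1, U4=0, U5=0, U6=1 → 1 — eliminated
  U4 stuck-at-0: U1=0, U2=0, U3=0, U4=0 [stuck-at-0], U5=0, U6=1 → 1 — eliminated
  U3 inverted output: U1=0, U2=0, U3=1 [inverted output], U4=1, U5=1, U6=0 → 0 — matches
Only U3 inverted output reproduces the observed 0.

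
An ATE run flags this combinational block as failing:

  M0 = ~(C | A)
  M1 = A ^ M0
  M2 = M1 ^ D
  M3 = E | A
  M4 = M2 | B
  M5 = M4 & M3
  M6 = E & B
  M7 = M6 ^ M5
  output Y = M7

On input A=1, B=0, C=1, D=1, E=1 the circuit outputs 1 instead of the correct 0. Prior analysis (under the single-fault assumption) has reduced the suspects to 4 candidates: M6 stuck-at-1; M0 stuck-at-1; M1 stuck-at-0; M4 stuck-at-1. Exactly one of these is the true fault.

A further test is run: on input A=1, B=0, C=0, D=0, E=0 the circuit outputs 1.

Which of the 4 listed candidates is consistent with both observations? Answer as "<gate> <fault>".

M4 stuck-at-1

Evaluate each candidate on input A=1, B=0, C=0, D=0, E=0:
  M6 stuck-at-1: M0=0, M1=1, M2=1, M3=1, M4=1, M5=1, M6=1 [stuck-at-1], M7=0 → 0 — eliminated
  M0 stuck-at-1: M0=1 [stuck-at-1], M1=0, M2=0, M3=1, M4=0, M5=0, M6=0, M7=0 → 0 — eliminated
  M1 stuck-at-0: M0=0, M1=0 [stuck-at-0], M2=0, M3=1, M4=0, M5=0, M6=0, M7=0 → 0 — eliminated
  M4 stuck-at-1: M0=0, M1=1, M2=1, M3=1, M4=1 [stuck-at-1], M5=1, M6=0, M7=1 → 1 — matches
Only M4 stuck-at-1 reproduces the observed 1.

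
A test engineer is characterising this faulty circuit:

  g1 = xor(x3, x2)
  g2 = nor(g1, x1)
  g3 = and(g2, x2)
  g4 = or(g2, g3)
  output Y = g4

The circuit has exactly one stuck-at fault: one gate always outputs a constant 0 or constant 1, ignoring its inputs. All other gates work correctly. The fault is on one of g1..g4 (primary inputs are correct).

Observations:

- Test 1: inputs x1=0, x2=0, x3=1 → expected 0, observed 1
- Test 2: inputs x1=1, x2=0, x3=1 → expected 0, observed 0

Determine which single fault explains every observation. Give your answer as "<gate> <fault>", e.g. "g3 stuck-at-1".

g1 stuck-at-0

Fault-free values for test 1 (x1=0, x2=0, x3=1): g1=1, g2=0, g3=0, g4=0, giving Y=0. Observed 1.
Test 1: faults giving observed 1 are {g1 stuck-at-0, g2 stuck-at-1, g3 stuck-at-1, g4 stuck-at-1}.
Test 2 (x1=1, x2=0, x3=1): fault-free g1=1, g2=0, g3=0, g4=0 → 0; observed 0. Eliminates g2 stuck-at-1, g3 stuck-at-1, g4 stuck-at-1.
Only g1 stuck-at-0 is consistent with every test.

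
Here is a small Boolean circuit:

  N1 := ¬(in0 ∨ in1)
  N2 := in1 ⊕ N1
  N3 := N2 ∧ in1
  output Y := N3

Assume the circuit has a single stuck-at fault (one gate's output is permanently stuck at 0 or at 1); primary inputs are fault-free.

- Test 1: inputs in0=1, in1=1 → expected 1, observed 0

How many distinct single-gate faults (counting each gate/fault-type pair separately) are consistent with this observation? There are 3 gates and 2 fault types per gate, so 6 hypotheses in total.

3

Fault-free: N1=0, N2=1, N3=1 → 1. Observed 0.
  N1 stuck-at-0: output 1 ✗
  N1 stuck-at-1: output 0 ✓
  N2 stuck-at-0: output 0 ✓
  N2 stuck-at-1: output 1 ✗
  N3 stuck-at-0: output 0 ✓
  N3 stuck-at-1: output 1 ✗
Consistent faults: {N1 stuck-at-1, N2 stuck-at-0, N3 stuck-at-0} — 3 in all.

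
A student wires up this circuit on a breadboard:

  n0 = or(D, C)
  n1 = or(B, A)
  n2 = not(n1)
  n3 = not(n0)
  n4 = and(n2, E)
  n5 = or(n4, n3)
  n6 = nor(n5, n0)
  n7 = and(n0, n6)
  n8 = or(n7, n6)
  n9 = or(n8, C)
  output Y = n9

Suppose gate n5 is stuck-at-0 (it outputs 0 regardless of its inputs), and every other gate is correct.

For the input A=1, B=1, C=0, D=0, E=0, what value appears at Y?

1

Propagate with n5 forced: n0=0, n1=1, n2=0, n3=1, n4=0, n5=0 [stuck-at-0], n6=1, n7=0, n8=1, n9=1.
So Y = 1. (Without the fault it would be 0.)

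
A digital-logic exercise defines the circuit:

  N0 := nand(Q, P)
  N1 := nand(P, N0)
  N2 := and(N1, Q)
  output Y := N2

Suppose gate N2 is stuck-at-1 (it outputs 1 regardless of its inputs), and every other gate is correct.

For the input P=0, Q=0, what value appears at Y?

Propagate with N2 forced: N0=1, N1=1, N2=1 [stuck-at-1].
So Y = 1. (Without the fault it would be 0.)

1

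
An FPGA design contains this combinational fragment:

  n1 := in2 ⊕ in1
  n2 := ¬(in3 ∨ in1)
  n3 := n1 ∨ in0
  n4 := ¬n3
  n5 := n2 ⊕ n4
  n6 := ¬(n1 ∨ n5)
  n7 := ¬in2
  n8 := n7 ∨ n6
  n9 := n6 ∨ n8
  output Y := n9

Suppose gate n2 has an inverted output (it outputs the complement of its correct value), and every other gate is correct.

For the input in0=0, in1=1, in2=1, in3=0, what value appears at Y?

Propagate with n2 forced: n1=0, n2=1 [inverted output], n3=0, n4=1, n5=0, n6=1, n7=0, n8=1, n9=1.
So Y = 1. (Without the fault it would be 0.)

1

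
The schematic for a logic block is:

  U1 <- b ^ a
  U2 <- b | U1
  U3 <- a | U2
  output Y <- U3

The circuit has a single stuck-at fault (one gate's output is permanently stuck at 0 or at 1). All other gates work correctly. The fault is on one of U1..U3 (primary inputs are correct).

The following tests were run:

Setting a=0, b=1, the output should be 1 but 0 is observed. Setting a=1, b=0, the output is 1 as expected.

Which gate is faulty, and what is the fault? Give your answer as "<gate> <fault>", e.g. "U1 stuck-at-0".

Fault-free values for test 1 (a=0, b=1): U1=1, U2=1, U3=1, giving Y=1. Observed 0.
Test 1: faults giving observed 0 are {U2 stuck-at-0, U3 stuck-at-0}.
Test 2 (a=1, b=0): fault-free U1=1, U2=1, U3=1 → 1; observed 1. Eliminates U3 stuck-at-0.
Only U2 stuck-at-0 is consistent with every test.

U2 stuck-at-0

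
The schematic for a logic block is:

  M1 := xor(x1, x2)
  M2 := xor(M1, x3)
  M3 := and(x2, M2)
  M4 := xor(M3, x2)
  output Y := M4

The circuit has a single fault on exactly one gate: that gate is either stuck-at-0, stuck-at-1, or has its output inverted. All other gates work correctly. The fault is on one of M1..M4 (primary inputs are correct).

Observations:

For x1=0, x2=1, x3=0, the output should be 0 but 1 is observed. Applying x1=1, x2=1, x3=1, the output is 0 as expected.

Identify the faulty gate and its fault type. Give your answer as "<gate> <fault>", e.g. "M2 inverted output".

M1 stuck-at-0

Fault-free values for test 1 (x1=0, x2=1, x3=0): M1=1, M2=1, M3=1, M4=0, giving Y=0. Observed 1.
Test 1: faults giving observed 1 are {M1 stuck-at-0, M1 inverted output, M2 stuck-at-0, M2 inverted output, M3 stuck-at-0, M3 inverted output, M4 stuck-at-1, M4 inverted output}.
Test 2 (x1=1, x2=1, x3=1): fault-free M1=0, M2=1, M3=1, M4=0 → 0; observed 0. Eliminates M1 inverted output, M2 stuck-at-0, M2 inverted output, M3 stuck-at-0, M3 inverted output, M4 stuck-at-1, M4 inverted output.
Only M1 stuck-at-0 is consistent with every test.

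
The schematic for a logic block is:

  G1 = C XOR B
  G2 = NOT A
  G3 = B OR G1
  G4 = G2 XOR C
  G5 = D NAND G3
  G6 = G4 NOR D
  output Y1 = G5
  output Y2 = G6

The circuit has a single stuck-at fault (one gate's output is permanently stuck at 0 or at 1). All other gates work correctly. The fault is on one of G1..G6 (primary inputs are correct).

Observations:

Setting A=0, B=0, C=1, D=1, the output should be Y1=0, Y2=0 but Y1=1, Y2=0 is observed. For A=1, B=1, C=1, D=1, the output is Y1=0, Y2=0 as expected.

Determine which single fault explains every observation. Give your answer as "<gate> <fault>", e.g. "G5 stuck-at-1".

Fault-free values for test 1 (A=0, B=0, C=1, D=1): G1=1, G2=1, G3=1, G4=0, G5=0, G6=0, giving Y1=0, Y2=0. Observed Y1=1, Y2=0.
Test 1: faults giving observed Y1=1, Y2=0 are {G1 stuck-at-0, G3 stuck-at-0, G5 stuck-at-1}.
Test 2 (A=1, B=1, C=1, D=1): fault-free G1=0, G2=0, G3=1, G4=1, G5=0, G6=0 → Y1=0, Y2=0; observed Y1=0, Y2=0. Eliminates G3 stuck-at-0, G5 stuck-at-1.
Only G1 stuck-at-0 is consistent with every test.

G1 stuck-at-0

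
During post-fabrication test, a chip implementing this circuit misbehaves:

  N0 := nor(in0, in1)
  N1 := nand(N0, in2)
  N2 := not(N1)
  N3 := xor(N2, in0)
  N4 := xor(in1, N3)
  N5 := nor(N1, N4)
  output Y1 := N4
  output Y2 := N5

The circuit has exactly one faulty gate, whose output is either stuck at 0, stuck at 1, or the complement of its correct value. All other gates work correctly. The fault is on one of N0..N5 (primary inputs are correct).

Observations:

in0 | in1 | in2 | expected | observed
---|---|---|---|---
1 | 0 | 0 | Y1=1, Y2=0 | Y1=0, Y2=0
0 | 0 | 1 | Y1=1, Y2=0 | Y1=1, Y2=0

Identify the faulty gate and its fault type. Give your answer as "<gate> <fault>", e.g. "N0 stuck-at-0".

N2 stuck-at-1

Fault-free values for test 1 (in0=1, in1=0, in2=0): N0=0, N1=1, N2=0, N3=1, N4=1, N5=0, giving Y1=1, Y2=0. Observed Y1=0, Y2=0.
Test 1: faults giving observed Y1=0, Y2=0 are {N2 stuck-at-1, N2 inverted output, N3 stuck-at-0, N3 inverted output, N4 stuck-at-0, N4 inverted output}.
Test 2 (in0=0, in1=0, in2=1): fault-free N0=1, N1=0, N2=1, N3=1, N4=1, N5=0 → Y1=1, Y2=0; observed Y1=1, Y2=0. Eliminates N2 inverted output, N3 stuck-at-0, N3 inverted output, N4 stuck-at-0, N4 inverted output.
Only N2 stuck-at-1 is consistent with every test.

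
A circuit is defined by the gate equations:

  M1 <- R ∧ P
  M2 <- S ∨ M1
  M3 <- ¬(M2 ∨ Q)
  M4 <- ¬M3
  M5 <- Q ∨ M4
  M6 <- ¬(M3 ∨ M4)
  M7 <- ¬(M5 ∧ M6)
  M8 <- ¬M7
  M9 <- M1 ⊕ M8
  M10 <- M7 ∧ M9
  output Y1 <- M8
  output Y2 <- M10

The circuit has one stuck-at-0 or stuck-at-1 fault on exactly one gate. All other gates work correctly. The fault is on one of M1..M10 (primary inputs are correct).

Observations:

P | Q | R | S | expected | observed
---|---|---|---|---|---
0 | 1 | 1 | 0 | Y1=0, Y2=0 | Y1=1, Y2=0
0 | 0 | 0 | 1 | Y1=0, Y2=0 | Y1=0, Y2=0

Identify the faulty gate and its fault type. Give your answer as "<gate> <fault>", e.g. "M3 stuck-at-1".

M4 stuck-at-0

Fault-free values for test 1 (P=0, Q=1, R=1, S=0): M1=0, M2=0, M3=0, M4=1, M5=1, M6=0, M7=1, M8=0, M9=0, M10=0, giving Y1=0, Y2=0. Observed Y1=1, Y2=0.
Test 1: faults giving observed Y1=1, Y2=0 are {M4 stuck-at-0, M6 stuck-at-1, M7 stuck-at-0}.
Test 2 (P=0, Q=0, R=0, S=1): fault-free M1=0, M2=1, M3=0, M4=1, M5=1, M6=0, M7=1, M8=0, M9=0, M10=0 → Y1=0, Y2=0; observed Y1=0, Y2=0. Eliminates M6 stuck-at-1, M7 stuck-at-0.
Only M4 stuck-at-0 is consistent with every test.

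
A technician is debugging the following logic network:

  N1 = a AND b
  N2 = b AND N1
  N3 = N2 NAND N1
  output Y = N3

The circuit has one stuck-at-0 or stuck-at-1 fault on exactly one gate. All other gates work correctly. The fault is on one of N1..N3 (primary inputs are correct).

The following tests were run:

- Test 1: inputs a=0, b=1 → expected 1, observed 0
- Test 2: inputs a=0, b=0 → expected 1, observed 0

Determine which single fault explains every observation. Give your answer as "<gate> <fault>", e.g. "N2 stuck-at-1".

N3 stuck-at-0

Fault-free values for test 1 (a=0, b=1): N1=0, N2=0, N3=1, giving Y=1. Observed 0.
Test 1: faults giving observed 0 are {N1 stuck-at-1, N3 stuck-at-0}.
Test 2 (a=0, b=0): fault-free N1=0, N2=0, N3=1 → 1; observed 0. Eliminates N1 stuck-at-1.
Only N3 stuck-at-0 is consistent with every test.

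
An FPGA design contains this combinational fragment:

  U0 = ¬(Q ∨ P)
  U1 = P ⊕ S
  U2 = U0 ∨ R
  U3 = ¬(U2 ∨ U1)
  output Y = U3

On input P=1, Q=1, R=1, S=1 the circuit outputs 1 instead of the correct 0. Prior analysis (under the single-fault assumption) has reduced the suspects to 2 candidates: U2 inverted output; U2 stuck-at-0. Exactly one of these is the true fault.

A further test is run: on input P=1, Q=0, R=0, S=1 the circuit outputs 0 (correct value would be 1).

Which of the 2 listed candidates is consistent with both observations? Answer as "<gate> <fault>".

Evaluate each candidate on input P=1, Q=0, R=0, S=1:
  U2 inverted output: U0=0, U1=0, U2=1 [inverted output], U3=0 → 0 — matches
  U2 stuck-at-0: U0=0, U1=0, U2=0 [stuck-at-0], U3=1 → 1 — eliminated
Only U2 inverted output reproduces the observed 0.

U2 inverted output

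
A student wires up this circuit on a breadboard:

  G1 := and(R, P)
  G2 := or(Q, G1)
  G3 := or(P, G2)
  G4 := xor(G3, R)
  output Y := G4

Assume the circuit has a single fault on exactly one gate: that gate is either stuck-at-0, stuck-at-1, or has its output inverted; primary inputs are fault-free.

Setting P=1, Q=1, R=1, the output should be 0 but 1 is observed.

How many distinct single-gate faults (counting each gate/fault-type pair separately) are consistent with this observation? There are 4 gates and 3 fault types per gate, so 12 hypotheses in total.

Fault-free: G1=1, G2=1, G3=1, G4=0 → 0. Observed 1.
  G1 stuck-at-0: output 0 ✗
  G1 stuck-at-1: output 0 ✗
  G1 inverted output: output 0 ✗
  G2 stuck-at-0: output 0 ✗
  G2 stuck-at-1: output 0 ✗
  G2 inverted output: output 0 ✗
  G3 stuck-at-0: output 1 ✓
  G3 stuck-at-1: output 0 ✗
  G3 inverted output: output 1 ✓
  G4 stuck-at-0: output 0 ✗
  G4 stuck-at-1: output 1 ✓
  G4 inverted output: output 1 ✓
Consistent faults: {G3 stuck-at-0, G3 inverted output, G4 stuck-at-1, G4 inverted output} — 4 in all.

4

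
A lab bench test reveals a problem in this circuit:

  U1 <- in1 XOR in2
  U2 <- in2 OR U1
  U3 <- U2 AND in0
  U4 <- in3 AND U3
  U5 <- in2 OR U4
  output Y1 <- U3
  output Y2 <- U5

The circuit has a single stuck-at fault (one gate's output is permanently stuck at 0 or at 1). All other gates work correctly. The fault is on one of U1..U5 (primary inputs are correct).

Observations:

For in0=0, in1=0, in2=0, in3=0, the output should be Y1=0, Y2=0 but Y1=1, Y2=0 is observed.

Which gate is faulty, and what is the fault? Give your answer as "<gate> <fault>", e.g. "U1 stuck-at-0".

Fault-free values for test 1 (in0=0, in1=0, in2=0, in3=0): U1=0, U2=0, U3=0, U4=0, U5=0, giving Y1=0, Y2=0. Observed Y1=1, Y2=0.
Test 1: faults giving observed Y1=1, Y2=0 are {U3 stuck-at-1}.
Only U3 stuck-at-1 is consistent with every test.

U3 stuck-at-1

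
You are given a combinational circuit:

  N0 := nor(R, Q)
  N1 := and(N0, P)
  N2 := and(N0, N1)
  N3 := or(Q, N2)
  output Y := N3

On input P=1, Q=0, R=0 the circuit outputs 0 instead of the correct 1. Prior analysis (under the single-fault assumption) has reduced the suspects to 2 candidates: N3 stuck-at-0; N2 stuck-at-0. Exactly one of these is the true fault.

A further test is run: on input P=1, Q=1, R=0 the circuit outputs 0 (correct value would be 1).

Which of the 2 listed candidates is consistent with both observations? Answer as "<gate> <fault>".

N3 stuck-at-0

Evaluate each candidate on input P=1, Q=1, R=0:
  N3 stuck-at-0: N0=0, N1=0, N2=0, N3=0 [stuck-at-0] → 0 — matches
  N2 stuck-at-0: N0=0, N1=0, N2=0 [stuck-at-0], N3=1 → 1 — eliminated
Only N3 stuck-at-0 reproduces the observed 0.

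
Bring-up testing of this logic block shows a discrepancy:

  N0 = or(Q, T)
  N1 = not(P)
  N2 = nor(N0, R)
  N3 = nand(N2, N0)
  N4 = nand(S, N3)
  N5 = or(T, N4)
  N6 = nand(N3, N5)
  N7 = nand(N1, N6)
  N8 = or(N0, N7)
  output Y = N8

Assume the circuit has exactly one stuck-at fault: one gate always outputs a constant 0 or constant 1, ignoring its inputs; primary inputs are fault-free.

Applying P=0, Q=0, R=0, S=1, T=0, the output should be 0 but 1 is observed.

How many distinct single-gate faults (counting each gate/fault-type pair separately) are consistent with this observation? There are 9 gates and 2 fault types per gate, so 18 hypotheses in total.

Fault-free: N0=0, N1=1, N2=1, N3=1, N4=0, N5=0, N6=1, N7=0, N8=0 → 0. Observed 1.
  N0: stuck-at-1 ✓; others ✗
  N1: stuck-at-0 ✓; others ✗
  N2: none of the 2 fault types match ✗
  N3: none of the 2 fault types match ✗
  N4: stuck-at-1 ✓; others ✗
  N5: stuck-at-1 ✓; others ✗
  N6: stuck-at-0 ✓; others ✗
  N7: stuck-at-1 ✓; others ✗
  N8: stuck-at-1 ✓; others ✗
Consistent faults: {N0 stuck-at-1, N1 stuck-at-0, N4 stuck-at-1, N5 stuck-at-1, N6 stuck-at-0, N7 stuck-at-1, N8 stuck-at-1} — 7 in all.

7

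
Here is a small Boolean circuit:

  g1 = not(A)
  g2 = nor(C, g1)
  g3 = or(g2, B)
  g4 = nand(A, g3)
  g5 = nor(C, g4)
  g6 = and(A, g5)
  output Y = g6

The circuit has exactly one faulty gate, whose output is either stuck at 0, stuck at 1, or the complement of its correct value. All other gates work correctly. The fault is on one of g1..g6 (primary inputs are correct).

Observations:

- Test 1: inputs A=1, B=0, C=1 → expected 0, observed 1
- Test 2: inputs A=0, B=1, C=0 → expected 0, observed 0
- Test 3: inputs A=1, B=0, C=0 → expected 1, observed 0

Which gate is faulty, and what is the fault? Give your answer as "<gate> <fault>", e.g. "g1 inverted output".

Fault-free values for test 1 (A=1, B=0, C=1): g1=0, g2=0, g3=0, g4=1, g5=0, g6=0, giving Y=0. Observed 1.
Test 1: faults giving observed 1 are {g5 stuck-at-1, g5 inverted output, g6 stuck-at-1, g6 inverted output}.
Test 2 (A=0, B=1, C=0): fault-free g1=1, g2=0, g3=1, g4=1, g5=0, g6=0 → 0; observed 0. Eliminates g6 stuck-at-1, g6 inverted output.
Test 3 (A=1, B=0, C=0): fault-free g1=0, g2=1, g3=1, g4=0, g5=1, g6=1 → 1; observed 0. Eliminates g5 stuck-at-1.
Only g5 inverted output is consistent with every test.

g5 inverted output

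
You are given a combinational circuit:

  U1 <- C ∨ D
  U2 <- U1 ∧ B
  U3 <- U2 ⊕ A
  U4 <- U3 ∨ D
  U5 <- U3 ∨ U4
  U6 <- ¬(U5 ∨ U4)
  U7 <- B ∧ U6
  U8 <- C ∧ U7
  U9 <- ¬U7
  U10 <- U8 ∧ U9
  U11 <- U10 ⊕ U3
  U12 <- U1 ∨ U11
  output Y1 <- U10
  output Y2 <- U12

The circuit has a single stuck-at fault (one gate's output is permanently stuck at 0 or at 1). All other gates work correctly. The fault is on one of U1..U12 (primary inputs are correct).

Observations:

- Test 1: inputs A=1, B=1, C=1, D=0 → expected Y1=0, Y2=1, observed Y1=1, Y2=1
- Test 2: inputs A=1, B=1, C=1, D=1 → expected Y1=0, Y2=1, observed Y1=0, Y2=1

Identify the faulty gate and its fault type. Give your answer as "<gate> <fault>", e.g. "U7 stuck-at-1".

Fault-free values for test 1 (A=1, B=1, C=1, D=0): U1=1, U2=1, U3=0, U4=0, U5=0, U6=1, U7=1, U8=1, U9=0, U10=0, U11=0, U12=1, giving Y1=0, Y2=1. Observed Y1=1, Y2=1.
Test 1: faults giving observed Y1=1, Y2=1 are {U9 stuck-at-1, U10 stuck-at-1}.
Test 2 (A=1, B=1, C=1, D=1): fault-free U1=1, U2=1, U3=0, U4=1, U5=1, U6=0, U7=0, U8=0, U9=1, U10=0, U11=0, U12=1 → Y1=0, Y2=1; observed Y1=0, Y2=1. Eliminates U10 stuck-at-1.
Only U9 stuck-at-1 is consistent with every test.

U9 stuck-at-1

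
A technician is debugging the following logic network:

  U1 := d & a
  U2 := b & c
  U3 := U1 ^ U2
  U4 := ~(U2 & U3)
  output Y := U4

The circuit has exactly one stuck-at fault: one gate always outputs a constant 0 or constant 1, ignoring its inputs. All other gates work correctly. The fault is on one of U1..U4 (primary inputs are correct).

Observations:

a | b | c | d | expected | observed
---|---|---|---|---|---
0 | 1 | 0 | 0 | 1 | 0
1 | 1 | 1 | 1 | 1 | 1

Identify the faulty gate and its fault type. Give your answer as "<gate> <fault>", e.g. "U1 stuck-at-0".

Fault-free values for test 1 (a=0, b=1, c=0, d=0): U1=0, U2=0, U3=0, U4=1, giving Y=1. Observed 0.
Test 1: faults giving observed 0 are {U2 stuck-at-1, U4 stuck-at-0}.
Test 2 (a=1, b=1, c=1, d=1): fault-free U1=1, U2=1, U3=0, U4=1 → 1; observed 1. Eliminates U4 stuck-at-0.
Only U2 stuck-at-1 is consistent with every test.

U2 stuck-at-1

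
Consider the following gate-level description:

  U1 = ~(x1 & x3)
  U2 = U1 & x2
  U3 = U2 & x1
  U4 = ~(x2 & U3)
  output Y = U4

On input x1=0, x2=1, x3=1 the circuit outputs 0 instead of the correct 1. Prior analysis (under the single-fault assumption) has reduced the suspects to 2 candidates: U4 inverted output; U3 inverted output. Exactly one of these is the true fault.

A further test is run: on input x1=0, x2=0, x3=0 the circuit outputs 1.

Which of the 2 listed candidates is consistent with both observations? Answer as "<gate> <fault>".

U3 inverted output

Evaluate each candidate on input x1=0, x2=0, x3=0:
  U4 inverted output: U1=1, U2=0, U3=0, U4=0 [inverted output] → 0 — eliminated
  U3 inverted output: U1=1, U2=0, U3=1 [inverted output], U4=1 → 1 — matches
Only U3 inverted output reproduces the observed 1.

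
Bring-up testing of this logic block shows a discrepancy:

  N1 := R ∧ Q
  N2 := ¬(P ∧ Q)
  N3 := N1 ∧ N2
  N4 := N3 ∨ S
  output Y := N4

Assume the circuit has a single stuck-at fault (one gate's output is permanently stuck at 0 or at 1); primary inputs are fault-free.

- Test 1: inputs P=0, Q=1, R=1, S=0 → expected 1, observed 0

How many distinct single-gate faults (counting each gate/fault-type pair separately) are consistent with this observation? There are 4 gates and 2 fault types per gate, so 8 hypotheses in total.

4

Fault-free: N1=1, N2=1, N3=1, N4=1 → 1. Observed 0.
  N1 stuck-at-0: output 0 ✓
  N1 stuck-at-1: output 1 ✗
  N2 stuck-at-0: output 0 ✓
  N2 stuck-at-1: output 1 ✗
  N3 stuck-at-0: output 0 ✓
  N3 stuck-at-1: output 1 ✗
  N4 stuck-at-0: output 0 ✓
  N4 stuck-at-1: output 1 ✗
Consistent faults: {N1 stuck-at-0, N2 stuck-at-0, N3 stuck-at-0, N4 stuck-at-0} — 4 in all.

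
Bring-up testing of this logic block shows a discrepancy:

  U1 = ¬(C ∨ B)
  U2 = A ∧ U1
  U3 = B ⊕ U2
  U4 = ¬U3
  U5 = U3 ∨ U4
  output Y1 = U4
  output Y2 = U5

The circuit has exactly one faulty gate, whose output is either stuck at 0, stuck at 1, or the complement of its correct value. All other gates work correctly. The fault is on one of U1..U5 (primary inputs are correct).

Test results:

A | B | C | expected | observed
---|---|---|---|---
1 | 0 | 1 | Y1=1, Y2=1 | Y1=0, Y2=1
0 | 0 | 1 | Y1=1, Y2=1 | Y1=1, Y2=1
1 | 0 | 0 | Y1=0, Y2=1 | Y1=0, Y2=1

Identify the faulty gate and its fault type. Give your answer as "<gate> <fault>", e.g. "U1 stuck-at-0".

U1 stuck-at-1

Fault-free values for test 1 (A=1, B=0, C=1): U1=0, U2=0, U3=0, U4=1, U5=1, giving Y1=1, Y2=1. Observed Y1=0, Y2=1.
Test 1: faults giving observed Y1=0, Y2=1 are {U1 stuck-at-1, U1 inverted output, U2 stuck-at-1, U2 inverted output, U3 stuck-at-1, U3 inverted output}.
Test 2 (A=0, B=0, C=1): fault-free U1=0, U2=0, U3=0, U4=1, U5=1 → Y1=1, Y2=1; observed Y1=1, Y2=1. Eliminates U2 stuck-at-1, U2 inverted output, U3 stuck-at-1, U3 inverted output.
Test 3 (A=1, B=0, C=0): fault-free U1=1, U2=1, U3=1, U4=0, U5=1 → Y1=0, Y2=1; observed Y1=0, Y2=1. Eliminates U1 inverted output.
Only U1 stuck-at-1 is consistent with every test.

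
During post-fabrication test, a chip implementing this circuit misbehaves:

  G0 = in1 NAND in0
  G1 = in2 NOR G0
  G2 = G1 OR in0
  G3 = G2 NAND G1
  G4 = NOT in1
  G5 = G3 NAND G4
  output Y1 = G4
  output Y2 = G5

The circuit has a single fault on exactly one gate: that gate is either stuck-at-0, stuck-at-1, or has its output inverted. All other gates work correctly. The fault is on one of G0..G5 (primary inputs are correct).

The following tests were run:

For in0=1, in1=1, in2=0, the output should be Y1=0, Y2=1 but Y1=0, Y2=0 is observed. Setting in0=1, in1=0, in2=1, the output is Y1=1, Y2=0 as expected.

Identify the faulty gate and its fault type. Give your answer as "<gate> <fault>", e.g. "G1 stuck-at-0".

G5 stuck-at-0

Fault-free values for test 1 (in0=1, in1=1, in2=0): G0=0, G1=1, G2=1, G3=0, G4=0, G5=1, giving Y1=0, Y2=1. Observed Y1=0, Y2=0.
Test 1: faults giving observed Y1=0, Y2=0 are {G5 stuck-at-0, G5 inverted output}.
Test 2 (in0=1, in1=0, in2=1): fault-free G0=1, G1=0, G2=1, G3=1, G4=1, G5=0 → Y1=1, Y2=0; observed Y1=1, Y2=0. Eliminates G5 inverted output.
Only G5 stuck-at-0 is consistent with every test.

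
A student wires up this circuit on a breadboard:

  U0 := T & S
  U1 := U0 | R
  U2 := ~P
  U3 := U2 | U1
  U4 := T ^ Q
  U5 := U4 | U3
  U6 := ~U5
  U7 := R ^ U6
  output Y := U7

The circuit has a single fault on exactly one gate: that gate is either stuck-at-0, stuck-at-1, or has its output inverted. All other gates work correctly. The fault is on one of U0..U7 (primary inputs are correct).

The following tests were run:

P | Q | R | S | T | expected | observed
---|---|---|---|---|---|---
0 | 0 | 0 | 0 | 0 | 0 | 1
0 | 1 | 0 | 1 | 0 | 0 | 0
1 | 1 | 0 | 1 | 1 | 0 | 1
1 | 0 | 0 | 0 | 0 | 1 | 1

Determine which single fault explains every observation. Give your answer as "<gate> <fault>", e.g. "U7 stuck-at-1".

Fault-free values for test 1 (P=0, Q=0, R=0, S=0, T=0): U0=0, U1=0, U2=1, U3=1, U4=0, U5=1, U6=0, U7=0, giving Y=0. Observed 1.
Test 1: faults giving observed 1 are {U2 stuck-at-0, U2 inverted output, U3 stuck-at-0, U3 inverted output, U5 stuck-at-0, U5 inverted output, U6 stuck-at-1, U6 inverted output, U7 stuck-at-1, U7 inverted output}.
Test 2 (P=0, Q=1, R=0, S=1, T=0): fault-free U0=0, U1=0, U2=1, U3=1, U4=1, U5=1, U6=0, U7=0 → 0; observed 0. Eliminates U5 stuck-at-0, U5 inverted output, U6 stuck-at-1, U6 inverted output, U7 stuck-at-1, U7 inverted output.
Test 3 (P=1, Q=1, R=0, S=1, T=1): fault-free U0=1, U1=1, U2=0, U3=1, U4=0, U5=1, U6=0, U7=0 → 0; observed 1. Eliminates U2 stuck-at-0, U2 inverted output.
Test 4 (P=1, Q=0, R=0, S=0, T=0): fault-free U0=0, U1=0, U2=0, U3=0, U4=0, U5=0, U6=1, U7=1 → 1; observed 1. Eliminates U3 inverted output.
Only U3 stuck-at-0 is consistent with every test.

U3 stuck-at-0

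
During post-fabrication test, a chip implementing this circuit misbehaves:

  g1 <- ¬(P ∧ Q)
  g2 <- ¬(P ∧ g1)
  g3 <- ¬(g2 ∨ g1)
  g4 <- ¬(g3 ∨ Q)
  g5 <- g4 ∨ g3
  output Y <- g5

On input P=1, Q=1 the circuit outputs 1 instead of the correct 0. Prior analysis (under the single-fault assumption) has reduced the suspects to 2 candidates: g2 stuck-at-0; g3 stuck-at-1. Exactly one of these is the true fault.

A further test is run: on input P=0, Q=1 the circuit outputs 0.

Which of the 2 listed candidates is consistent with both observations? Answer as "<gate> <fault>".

Evaluate each candidate on input P=0, Q=1:
  g2 stuck-at-0: g1=1, g2=0 [stuck-at-0], g3=0, g4=0, g5=0 → 0 — matches
  g3 stuck-at-1: g1=1, g2=1, g3=1 [stuck-at-1], g4=0, g5=1 → 1 — eliminated
Only g2 stuck-at-0 reproduces the observed 0.

g2 stuck-at-0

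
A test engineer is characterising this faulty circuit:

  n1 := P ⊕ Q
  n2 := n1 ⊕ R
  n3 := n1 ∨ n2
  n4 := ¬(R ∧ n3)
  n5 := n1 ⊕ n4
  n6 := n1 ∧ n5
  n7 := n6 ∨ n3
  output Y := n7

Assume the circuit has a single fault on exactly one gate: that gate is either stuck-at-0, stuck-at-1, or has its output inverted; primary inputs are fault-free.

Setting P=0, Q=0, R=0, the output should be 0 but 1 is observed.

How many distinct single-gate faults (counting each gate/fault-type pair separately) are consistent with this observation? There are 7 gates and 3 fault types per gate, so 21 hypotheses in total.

Fault-free: n1=0, n2=0, n3=0, n4=1, n5=1, n6=0, n7=0 → 0. Observed 1.
  n1: stuck-at-1, inverted output ✓; others ✗
  n2: stuck-at-1, inverted output ✓; others ✗
  n3: stuck-at-1, inverted output ✓; others ✗
  n4: none of the 3 fault types match ✗
  n5: none of the 3 fault types match ✗
  n6: stuck-at-1, inverted output ✓; others ✗
  n7: stuck-at-1, inverted output ✓; others ✗
Consistent faults: {n1 stuck-at-1, n1 inverted output, n2 stuck-at-1, n2 inverted output, n3 stuck-at-1, n3 inverted output, n6 stuck-at-1, n6 inverted output, n7 stuck-at-1, n7 inverted output} — 10 in all.

10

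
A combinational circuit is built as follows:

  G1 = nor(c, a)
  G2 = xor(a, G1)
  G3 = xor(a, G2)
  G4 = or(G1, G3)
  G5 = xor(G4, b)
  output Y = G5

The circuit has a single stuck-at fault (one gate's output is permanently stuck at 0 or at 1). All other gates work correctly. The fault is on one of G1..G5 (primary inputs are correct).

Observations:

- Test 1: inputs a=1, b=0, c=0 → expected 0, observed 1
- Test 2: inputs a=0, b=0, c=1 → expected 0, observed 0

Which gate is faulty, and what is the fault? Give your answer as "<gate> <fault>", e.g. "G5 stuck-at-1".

G2 stuck-at-0

Fault-free values for test 1 (a=1, b=0, c=0): G1=0, G2=1, G3=0, G4=0, G5=0, giving Y=0. Observed 1.
Test 1: faults giving observed 1 are {G1 stuck-at-1, G2 stuck-at-0, G3 stuck-at-1, G4 stuck-at-1, G5 stuck-at-1}.
Test 2 (a=0, b=0, c=1): fault-free G1=0, G2=0, G3=0, G4=0, G5=0 → 0; observed 0. Eliminates G1 stuck-at-1, G3 stuck-at-1, G4 stuck-at-1, G5 stuck-at-1.
Only G2 stuck-at-0 is consistent with every test.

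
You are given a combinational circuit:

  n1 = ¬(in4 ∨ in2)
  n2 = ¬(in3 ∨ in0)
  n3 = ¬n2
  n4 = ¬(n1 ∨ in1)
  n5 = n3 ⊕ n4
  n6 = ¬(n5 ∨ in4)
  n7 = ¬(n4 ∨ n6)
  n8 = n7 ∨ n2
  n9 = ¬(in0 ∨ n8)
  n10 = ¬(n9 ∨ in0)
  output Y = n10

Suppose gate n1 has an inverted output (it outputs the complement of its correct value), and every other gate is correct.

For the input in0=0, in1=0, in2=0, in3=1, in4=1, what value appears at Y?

Propagate with n1 forced: n1=1 [inverted output], n2=0, n3=1, n4=0, n5=1, n6=0, n7=1, n8=1, n9=0, n10=1.
So Y = 1. (Without the fault it would be 0.)

1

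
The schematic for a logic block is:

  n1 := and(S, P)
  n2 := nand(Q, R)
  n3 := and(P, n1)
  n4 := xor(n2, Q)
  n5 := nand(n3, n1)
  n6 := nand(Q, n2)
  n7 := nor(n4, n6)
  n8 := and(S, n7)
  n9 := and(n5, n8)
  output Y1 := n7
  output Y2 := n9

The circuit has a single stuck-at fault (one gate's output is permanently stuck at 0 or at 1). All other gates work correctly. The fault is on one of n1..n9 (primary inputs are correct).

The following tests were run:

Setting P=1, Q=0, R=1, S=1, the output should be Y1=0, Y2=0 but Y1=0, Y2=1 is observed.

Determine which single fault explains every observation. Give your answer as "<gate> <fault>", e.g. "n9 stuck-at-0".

n9 stuck-at-1

Fault-free values for test 1 (P=1, Q=0, R=1, S=1): n1=1, n2=1, n3=1, n4=1, n5=0, n6=1, n7=0, n8=0, n9=0, giving Y1=0, Y2=0. Observed Y1=0, Y2=1.
Test 1: faults giving observed Y1=0, Y2=1 are {n9 stuck-at-1}.
Only n9 stuck-at-1 is consistent with every test.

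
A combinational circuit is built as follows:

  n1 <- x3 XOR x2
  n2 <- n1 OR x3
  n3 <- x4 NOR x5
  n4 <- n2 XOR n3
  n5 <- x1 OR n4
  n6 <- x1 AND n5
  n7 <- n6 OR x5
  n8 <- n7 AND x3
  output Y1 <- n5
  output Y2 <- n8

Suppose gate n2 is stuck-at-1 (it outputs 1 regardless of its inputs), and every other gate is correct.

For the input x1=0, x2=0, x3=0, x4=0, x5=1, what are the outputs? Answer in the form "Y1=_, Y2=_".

Y1=1, Y2=0

Propagate with n2 forced: n1=0, n2=1 [stuck-at-1], n3=0, n4=1, n5=1, n6=0, n7=1, n8=0.
So the outputs are Y1=1, Y2=0. (Without the fault they would be Y1=0, Y2=0.)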